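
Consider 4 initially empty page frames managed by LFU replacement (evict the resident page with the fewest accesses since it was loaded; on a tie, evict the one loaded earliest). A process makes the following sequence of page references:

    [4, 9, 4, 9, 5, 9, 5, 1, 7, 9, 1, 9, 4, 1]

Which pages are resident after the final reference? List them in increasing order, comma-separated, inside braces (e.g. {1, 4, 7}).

{1, 4, 5, 9}

4 → fault, frames {4}
9 → fault, frames {4,9}
4 → hit
9 → hit
5 → fault, frames {4,9,5}
9 → hit
5 → hit
1 → fault, frames {4,9,5,1}
7 → fault, evict 1, frames {4,9,5,7}
9 → hit
1 → fault, evict 7, frames {4,9,5,1}
9 → hit
4 → hit
1 → hit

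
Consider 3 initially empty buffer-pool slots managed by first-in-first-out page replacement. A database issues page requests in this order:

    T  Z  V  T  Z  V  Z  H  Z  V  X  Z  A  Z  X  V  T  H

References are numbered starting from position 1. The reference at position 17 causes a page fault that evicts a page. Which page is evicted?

pos 1: T -> miss, frames [T]
pos 2: Z -> miss, frames [T, Z]
pos 3: V -> miss, frames [T, Z, V]
pos 4: T -> hit
pos 5: Z -> hit
pos 6: V -> hit
pos 7: Z -> hit
pos 8: H -> miss, evict T, frames [Z, V, H]
pos 9: Z -> hit
pos 10: V -> hit
pos 11: X -> miss, evict Z, frames [V, H, X]
pos 12: Z -> miss, evict V, frames [H, X, Z]
pos 13: A -> miss, evict H, frames [X, Z, A]
pos 14: Z -> hit
pos 15: X -> hit
pos 16: V -> miss, evict X, frames [Z, A, V]
pos 17: T -> miss, evict Z, frames [A, V, T]
At position 17, page Z is evicted.

Z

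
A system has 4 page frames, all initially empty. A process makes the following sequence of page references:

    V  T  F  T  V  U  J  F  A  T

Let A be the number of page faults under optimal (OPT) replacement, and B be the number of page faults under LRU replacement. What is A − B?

-2

Under OPT: F F F . . F F . F . → 6 faults.
Under LRU: F F F . . F F F F F → 8 faults.
A − B = 6 − 8 = -2.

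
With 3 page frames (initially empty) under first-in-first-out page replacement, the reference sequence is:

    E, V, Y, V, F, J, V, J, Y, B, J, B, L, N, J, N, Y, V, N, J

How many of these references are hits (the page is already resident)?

6

E -> fault, frames [E]
V -> fault, frames [E, V]
Y -> fault, frames [E, V, Y]
V -> hit
F -> fault, evict E, frames [V, Y, F]
J -> fault, evict V, frames [Y, F, J]
V -> fault, evict Y, frames [F, J, V]
J -> hit
Y -> fault, evict F, frames [J, V, Y]
B -> fault, evict J, frames [V, Y, B]
J -> fault, evict V, frames [Y, B, J]
B -> hit
L -> fault, evict Y, frames [B, J, L]
N -> fault, evict B, frames [J, L, N]
J -> hit
N -> hit
Y -> fault, evict J, frames [L, N, Y]
V -> fault, evict L, frames [N, Y, V]
N -> hit
J -> fault, evict N, frames [Y, V, J]
Hits: 6.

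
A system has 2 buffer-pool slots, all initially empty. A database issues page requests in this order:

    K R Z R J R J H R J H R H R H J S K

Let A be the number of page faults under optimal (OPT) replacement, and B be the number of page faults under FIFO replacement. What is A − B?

Under OPT: F F F . F . . F . F . F . . . F F F → 10 faults.
Under FIFO: F F F . F F . F . F . F F . . F F F → 12 faults.
A − B = 10 − 12 = -2.

-2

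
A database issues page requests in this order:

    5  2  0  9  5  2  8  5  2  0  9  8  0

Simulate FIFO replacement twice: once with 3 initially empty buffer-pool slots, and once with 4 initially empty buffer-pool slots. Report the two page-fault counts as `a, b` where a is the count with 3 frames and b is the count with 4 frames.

3 frames: F F F F F F F . . F F . . → 9 faults.
4 frames: F F F F . . F F F F F F . → 10 faults.
10 > 9: adding a frame increased faults — Belady's anomaly.

9, 10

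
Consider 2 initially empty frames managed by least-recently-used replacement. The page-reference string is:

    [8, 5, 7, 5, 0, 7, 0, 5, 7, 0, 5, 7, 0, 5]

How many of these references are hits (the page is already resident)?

2

8 → miss, frames {8}
5 → miss, frames {8,5}
7 → miss, evict 8, frames {5,7}
5 → hit
0 → miss, evict 7, frames {5,0}
7 → miss, evict 5, frames {0,7}
0 → hit
5 → miss, evict 7, frames {0,5}
7 → miss, evict 0, frames {5,7}
0 → miss, evict 5, frames {7,0}
5 → miss, evict 7, frames {0,5}
7 → miss, evict 0, frames {5,7}
0 → miss, evict 5, frames {7,0}
5 → miss, evict 7, frames {0,5}
Hits: 2.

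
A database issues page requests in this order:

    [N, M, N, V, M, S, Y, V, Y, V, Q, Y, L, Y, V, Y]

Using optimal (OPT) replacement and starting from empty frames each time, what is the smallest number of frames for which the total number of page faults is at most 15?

f=1: 16 faults
f=2: 8 faults
f=3: 7 faults
f=4: 7 faults
f=5: 7 faults
f=6: 7 faults
f=7: 7 faults
Smallest f with faults ≤ 15 is 2.

2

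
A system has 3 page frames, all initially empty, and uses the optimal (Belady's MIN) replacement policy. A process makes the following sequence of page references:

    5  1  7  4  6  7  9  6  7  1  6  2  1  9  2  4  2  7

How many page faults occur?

5 -> fault, frames {5}
1 -> fault, frames {5,1}
7 -> fault, frames {5,1,7}
4 -> fault, evict 5, frames {1,7,4}
6 -> fault, evict 4, frames {1,7,6}
7 -> hit
9 -> fault, evict 1, frames {7,6,9}
6 -> hit
7 -> hit
1 -> fault, evict 7, frames {6,9,1}
6 -> hit
2 -> fault, evict 6, frames {9,1,2}
1 -> hit
9 -> hit
2 -> hit
4 -> fault, evict 1, frames {9,2,4}
2 -> hit
7 -> fault, evict 4, frames {9,2,7}
Page faults: 10.

10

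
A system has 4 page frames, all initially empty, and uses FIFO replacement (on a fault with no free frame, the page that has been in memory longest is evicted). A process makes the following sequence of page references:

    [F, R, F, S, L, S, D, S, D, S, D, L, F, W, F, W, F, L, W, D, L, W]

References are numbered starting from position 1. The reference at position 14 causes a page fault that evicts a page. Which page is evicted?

pos 1: F → miss, frames (F)
pos 2: R → miss, frames (F R)
pos 3: F → hit
pos 4: S → miss, frames (F R S)
pos 5: L → miss, frames (F R S L)
pos 6: S → hit
pos 7: D → miss, evict F, frames (R S L D)
pos 8: S → hit
pos 9: D → hit
pos 10: S → hit
pos 11: D → hit
pos 12: L → hit
pos 13: F → miss, evict R, frames (S L D F)
pos 14: W → miss, evict S, frames (L D F W)
At position 14, page S is evicted.

S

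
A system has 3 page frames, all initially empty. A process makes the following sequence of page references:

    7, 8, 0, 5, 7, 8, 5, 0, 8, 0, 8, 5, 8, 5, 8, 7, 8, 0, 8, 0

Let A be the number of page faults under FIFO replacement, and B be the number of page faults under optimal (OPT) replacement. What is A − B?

5

Under FIFO: F F F F F F . F . . . F . . . F F F . . → 11 faults.
Under OPT: F F F F . . . F . . . . . . . F . . . . → 6 faults.
A − B = 11 − 6 = 5.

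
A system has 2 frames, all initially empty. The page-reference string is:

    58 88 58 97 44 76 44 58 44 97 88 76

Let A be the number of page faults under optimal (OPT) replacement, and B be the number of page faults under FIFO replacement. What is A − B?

-1

Under OPT: F F . F F F . F . F F F → 9 faults.
Under FIFO: F F . F F F . F F F F F → 10 faults.
A − B = 9 − 10 = -1.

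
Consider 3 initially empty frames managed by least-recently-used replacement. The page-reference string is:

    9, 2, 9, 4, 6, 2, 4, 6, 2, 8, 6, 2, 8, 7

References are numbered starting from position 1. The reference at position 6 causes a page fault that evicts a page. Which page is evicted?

pos 1: 9: fault, frames (9)
pos 2: 2: fault, frames (9 2)
pos 3: 9: hit
pos 4: 4: fault, frames (2 9 4)
pos 5: 6: fault, evict 2, frames (9 4 6)
pos 6: 2: fault, evict 9, frames (4 6 2)
At position 6, page 9 is evicted.

9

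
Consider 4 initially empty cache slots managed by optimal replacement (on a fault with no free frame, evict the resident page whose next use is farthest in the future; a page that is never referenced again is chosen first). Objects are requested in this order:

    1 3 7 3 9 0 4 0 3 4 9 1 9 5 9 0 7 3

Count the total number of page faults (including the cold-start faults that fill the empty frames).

1 → miss, frames [1]
3 → miss, frames [1, 3]
7 → miss, frames [1, 3, 7]
3 → hit
9 → miss, frames [1, 3, 7, 9]
0 → miss, evict 7, frames [1, 3, 9, 0]
4 → miss, evict 1, frames [3, 9, 0, 4]
0 → hit
3 → hit
4 → hit
9 → hit
1 → miss, evict 4, frames [3, 9, 0, 1]
9 → hit
5 → miss, evict 1, frames [3, 9, 0, 5]
9 → hit
0 → hit
7 → miss, evict 5, frames [3, 9, 0, 7]
3 → hit
Page faults: 9.

9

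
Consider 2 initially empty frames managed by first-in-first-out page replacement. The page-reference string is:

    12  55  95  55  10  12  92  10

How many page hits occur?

1

12 -> miss, frames [12]
55 -> miss, frames [12, 55]
95 -> miss, evict 12, frames [55, 95]
55 -> hit
10 -> miss, evict 55, frames [95, 10]
12 -> miss, evict 95, frames [10, 12]
92 -> miss, evict 10, frames [12, 92]
10 -> miss, evict 12, frames [92, 10]
Hits: 1.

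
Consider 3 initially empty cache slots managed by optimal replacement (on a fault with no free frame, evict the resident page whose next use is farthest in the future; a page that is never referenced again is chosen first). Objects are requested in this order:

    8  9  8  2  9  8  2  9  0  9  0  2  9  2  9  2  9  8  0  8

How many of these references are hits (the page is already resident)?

8 -> miss, frames {8}
9 -> miss, frames {8,9}
8 -> hit
2 -> miss, frames {8,9,2}
9 -> hit
8 -> hit
2 -> hit
9 -> hit
0 -> miss, evict 8, frames {9,2,0}
9 -> hit
0 -> hit
2 -> hit
9 -> hit
2 -> hit
9 -> hit
2 -> hit
9 -> hit
8 -> miss, evict 2, frames {9,0,8}
0 -> hit
8 -> hit
Hits: 15.

15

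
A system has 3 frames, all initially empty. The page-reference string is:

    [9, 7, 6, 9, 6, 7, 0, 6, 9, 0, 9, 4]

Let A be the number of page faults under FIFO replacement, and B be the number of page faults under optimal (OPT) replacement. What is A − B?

Under FIFO: F F F . . . F . F . . F → 6 faults.
Under OPT: F F F . . . F . . . . F → 5 faults.
A − B = 6 − 5 = 1.

1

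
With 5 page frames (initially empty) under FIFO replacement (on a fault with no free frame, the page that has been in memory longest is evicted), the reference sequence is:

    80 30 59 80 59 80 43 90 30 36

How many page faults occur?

6

80 → fault, frames {80}
30 → fault, frames {80,30}
59 → fault, frames {80,30,59}
80 → hit
59 → hit
80 → hit
43 → fault, frames {80,30,59,43}
90 → fault, frames {80,30,59,43,90}
30 → hit
36 → fault, evict 80, frames {30,59,43,90,36}
Page faults: 6.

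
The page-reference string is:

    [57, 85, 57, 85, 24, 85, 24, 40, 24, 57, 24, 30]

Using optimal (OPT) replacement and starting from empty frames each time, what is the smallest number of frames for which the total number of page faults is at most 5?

f=1: 12 faults
f=2: 6 faults
f=3: 5 faults
f=4: 5 faults
f=5: 5 faults
Smallest f with faults ≤ 5 is 3.

3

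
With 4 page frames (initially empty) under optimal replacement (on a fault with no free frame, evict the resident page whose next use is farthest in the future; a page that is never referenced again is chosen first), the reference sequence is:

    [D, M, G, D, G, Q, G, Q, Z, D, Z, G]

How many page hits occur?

7

D: miss, frames [D]
M: miss, frames [D, M]
G: miss, frames [D, M, G]
D: hit
G: hit
Q: miss, frames [D, M, G, Q]
G: hit
Q: hit
Z: miss, evict Q, frames [D, M, G, Z]
D: hit
Z: hit
G: hit
Hits: 7.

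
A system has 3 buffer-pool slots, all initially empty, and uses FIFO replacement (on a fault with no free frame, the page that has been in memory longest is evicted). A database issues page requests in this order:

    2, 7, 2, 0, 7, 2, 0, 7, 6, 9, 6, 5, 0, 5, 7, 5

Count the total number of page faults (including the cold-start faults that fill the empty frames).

8

2 -> miss, frames (2)
7 -> miss, frames (2 7)
2 -> hit
0 -> miss, frames (2 7 0)
7 -> hit
2 -> hit
0 -> hit
7 -> hit
6 -> miss, evict 2, frames (7 0 6)
9 -> miss, evict 7, frames (0 6 9)
6 -> hit
5 -> miss, evict 0, frames (6 9 5)
0 -> miss, evict 6, frames (9 5 0)
5 -> hit
7 -> miss, evict 9, frames (5 0 7)
5 -> hit
Page faults: 8.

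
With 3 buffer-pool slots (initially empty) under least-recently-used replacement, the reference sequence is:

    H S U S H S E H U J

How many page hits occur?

4

H → miss, frames [H]
S → miss, frames [H, S]
U → miss, frames [H, S, U]
S → hit
H → hit
S → hit
E → miss, evict U, frames [H, S, E]
H → hit
U → miss, evict S, frames [E, H, U]
J → miss, evict E, frames [H, U, J]
Hits: 4.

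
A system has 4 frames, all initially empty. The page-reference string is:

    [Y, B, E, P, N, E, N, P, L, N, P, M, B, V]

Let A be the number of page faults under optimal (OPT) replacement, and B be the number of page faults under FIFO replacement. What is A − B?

Under OPT: F F F F F . . . F . . F . F → 8 faults.
Under FIFO: F F F F F . . . F . . F F F → 9 faults.
A − B = 8 − 9 = -1.

-1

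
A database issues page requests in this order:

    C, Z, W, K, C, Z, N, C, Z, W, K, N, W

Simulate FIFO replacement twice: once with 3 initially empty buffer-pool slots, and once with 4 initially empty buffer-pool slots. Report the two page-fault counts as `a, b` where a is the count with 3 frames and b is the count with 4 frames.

3 frames: F F F F F F F . . F F . . → 9 faults.
4 frames: F F F F . . F F F F F F . → 10 faults.
10 > 9: adding a frame increased faults — Belady's anomaly.

9, 10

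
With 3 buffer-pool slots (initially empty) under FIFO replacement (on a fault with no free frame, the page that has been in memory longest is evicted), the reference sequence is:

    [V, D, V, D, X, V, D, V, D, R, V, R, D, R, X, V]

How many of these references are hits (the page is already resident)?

V → miss, frames (V)
D → miss, frames (V D)
V → hit
D → hit
X → miss, frames (V D X)
V → hit
D → hit
V → hit
D → hit
R → miss, evict V, frames (D X R)
V → miss, evict D, frames (X R V)
R → hit
D → miss, evict X, frames (R V D)
R → hit
X → miss, evict R, frames (V D X)
V → hit
Hits: 9.

9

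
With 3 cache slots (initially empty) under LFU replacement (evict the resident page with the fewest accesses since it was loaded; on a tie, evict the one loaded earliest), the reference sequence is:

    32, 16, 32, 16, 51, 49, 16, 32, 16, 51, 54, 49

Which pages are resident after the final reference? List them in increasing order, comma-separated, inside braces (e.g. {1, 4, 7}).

32 -> fault, frames {32}
16 -> fault, frames {32,16}
32 -> hit
16 -> hit
51 -> fault, frames {32,16,51}
49 -> fault, evict 51, frames {32,16,49}
16 -> hit
32 -> hit
16 -> hit
51 -> fault, evict 49, frames {32,16,51}
54 -> fault, evict 51, frames {32,16,54}
49 -> fault, evict 54, frames {32,16,49}

{16, 32, 49}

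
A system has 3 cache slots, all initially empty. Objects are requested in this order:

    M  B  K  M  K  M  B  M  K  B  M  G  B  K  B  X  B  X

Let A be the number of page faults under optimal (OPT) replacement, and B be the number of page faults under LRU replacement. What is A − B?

-1

Under OPT: F F F . . . . . . . . F . . . F . . → 5 faults.
Under LRU: F F F . . . . . . . . F . F . F . . → 6 faults.
A − B = 5 − 6 = -1.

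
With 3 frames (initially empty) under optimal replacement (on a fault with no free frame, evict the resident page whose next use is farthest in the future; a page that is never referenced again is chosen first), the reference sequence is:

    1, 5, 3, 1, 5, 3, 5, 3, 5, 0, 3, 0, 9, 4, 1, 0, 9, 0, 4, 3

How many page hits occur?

1 → fault, frames [1]
5 → fault, frames [1, 5]
3 → fault, frames [1, 5, 3]
1 → hit
5 → hit
3 → hit
5 → hit
3 → hit
5 → hit
0 → fault, evict 5, frames [1, 3, 0]
3 → hit
0 → hit
9 → fault, evict 3, frames [1, 0, 9]
4 → fault, evict 9, frames [1, 0, 4]
1 → hit
0 → hit
9 → fault, evict 1, frames [0, 4, 9]
0 → hit
4 → hit
3 → fault, evict 9, frames [0, 4, 3]
Hits: 12.

12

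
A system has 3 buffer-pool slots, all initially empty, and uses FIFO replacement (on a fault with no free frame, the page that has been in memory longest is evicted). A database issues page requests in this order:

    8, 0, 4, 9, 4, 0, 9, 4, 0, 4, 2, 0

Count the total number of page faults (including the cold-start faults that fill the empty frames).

8: fault, frames {8}
0: fault, frames {8,0}
4: fault, frames {8,0,4}
9: fault, evict 8, frames {0,4,9}
4: hit
0: hit
9: hit
4: hit
0: hit
4: hit
2: fault, evict 0, frames {4,9,2}
0: fault, evict 4, frames {9,2,0}
Page faults: 6.

6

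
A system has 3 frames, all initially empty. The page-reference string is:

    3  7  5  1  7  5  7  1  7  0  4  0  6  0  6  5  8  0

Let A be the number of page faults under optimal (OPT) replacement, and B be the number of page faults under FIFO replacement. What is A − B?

Under OPT: F F F F . . . . . F F . F . . . F . → 8 faults.
Under FIFO: F F F F . . . . . F F . F . . F F F → 10 faults.
A − B = 8 − 10 = -2.

-2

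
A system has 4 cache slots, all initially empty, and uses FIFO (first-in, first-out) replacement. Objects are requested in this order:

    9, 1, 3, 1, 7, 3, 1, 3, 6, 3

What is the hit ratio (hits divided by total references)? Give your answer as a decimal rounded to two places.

0.50

9 → fault, frames (9)
1 → fault, frames (9 1)
3 → fault, frames (9 1 3)
1 → hit
7 → fault, frames (9 1 3 7)
3 → hit
1 → hit
3 → hit
6 → fault, evict 9, frames (1 3 7 6)
3 → hit
Hits: 5 of 10 references → 5/10 = 0.5000.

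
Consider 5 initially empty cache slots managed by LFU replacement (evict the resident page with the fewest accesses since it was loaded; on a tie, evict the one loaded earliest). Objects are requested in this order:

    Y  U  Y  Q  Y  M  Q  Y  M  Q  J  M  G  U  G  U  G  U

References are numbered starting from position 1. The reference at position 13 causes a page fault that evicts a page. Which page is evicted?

pos 1: Y -> fault, frames (Y)
pos 2: U -> fault, frames (Y U)
pos 3: Y -> hit
pos 4: Q -> fault, frames (Y U Q)
pos 5: Y -> hit
pos 6: M -> fault, frames (Y U Q M)
pos 7: Q -> hit
pos 8: Y -> hit
pos 9: M -> hit
pos 10: Q -> hit
pos 11: J -> fault, frames (Y U Q M J)
pos 12: M -> hit
pos 13: G -> fault, evict U, frames (Y Q M J G)
At position 13, page U is evicted.

U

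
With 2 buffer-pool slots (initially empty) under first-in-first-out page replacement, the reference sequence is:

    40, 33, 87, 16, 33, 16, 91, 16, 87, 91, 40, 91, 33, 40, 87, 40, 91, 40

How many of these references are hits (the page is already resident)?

40 -> miss, frames (40)
33 -> miss, frames (40 33)
87 -> miss, evict 40, frames (33 87)
16 -> miss, evict 33, frames (87 16)
33 -> miss, evict 87, frames (16 33)
16 -> hit
91 -> miss, evict 16, frames (33 91)
16 -> miss, evict 33, frames (91 16)
87 -> miss, evict 91, frames (16 87)
91 -> miss, evict 16, frames (87 91)
40 -> miss, evict 87, frames (91 40)
91 -> hit
33 -> miss, evict 91, frames (40 33)
40 -> hit
87 -> miss, evict 40, frames (33 87)
40 -> miss, evict 33, frames (87 40)
91 -> miss, evict 87, frames (40 91)
40 -> hit
Hits: 4.

4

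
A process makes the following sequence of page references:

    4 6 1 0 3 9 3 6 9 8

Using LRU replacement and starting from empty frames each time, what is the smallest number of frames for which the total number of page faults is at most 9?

2

f=1: 10 faults
f=2: 9 faults
f=3: 8 faults
f=4: 8 faults
f=5: 7 faults
f=6: 7 faults
f=7: 7 faults
Smallest f with faults ≤ 9 is 2.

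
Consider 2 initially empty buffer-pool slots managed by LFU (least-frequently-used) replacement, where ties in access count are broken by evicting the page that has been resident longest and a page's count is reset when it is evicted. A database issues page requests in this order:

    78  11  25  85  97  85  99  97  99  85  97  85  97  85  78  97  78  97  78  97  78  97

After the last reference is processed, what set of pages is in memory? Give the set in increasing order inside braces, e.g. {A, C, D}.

{85, 97}

78 → miss, frames {78}
11 → miss, frames {78,11}
25 → miss, evict 78, frames {11,25}
85 → miss, evict 11, frames {25,85}
97 → miss, evict 25, frames {85,97}
85 → hit
99 → miss, evict 97, frames {85,99}
97 → miss, evict 99, frames {85,97}
99 → miss, evict 97, frames {85,99}
85 → hit
97 → miss, evict 99, frames {85,97}
85 → hit
97 → hit
85 → hit
78 → miss, evict 97, frames {85,78}
97 → miss, evict 78, frames {85,97}
78 → miss, evict 97, frames {85,78}
97 → miss, evict 78, frames {85,97}
78 → miss, evict 97, frames {85,78}
97 → miss, evict 78, frames {85,97}
78 → miss, evict 97, frames {85,78}
97 → miss, evict 78, frames {85,97}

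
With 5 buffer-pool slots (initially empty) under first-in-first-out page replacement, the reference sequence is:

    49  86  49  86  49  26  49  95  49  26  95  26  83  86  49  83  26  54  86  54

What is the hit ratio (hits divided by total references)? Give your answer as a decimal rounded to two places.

49: fault, frames (49)
86: fault, frames (49 86)
49: hit
86: hit
49: hit
26: fault, frames (49 86 26)
49: hit
95: fault, frames (49 86 26 95)
49: hit
26: hit
95: hit
26: hit
83: fault, frames (49 86 26 95 83)
86: hit
49: hit
83: hit
26: hit
54: fault, evict 49, frames (86 26 95 83 54)
86: hit
54: hit
Hits: 14 of 20 references → 14/20 = 0.7000.

0.70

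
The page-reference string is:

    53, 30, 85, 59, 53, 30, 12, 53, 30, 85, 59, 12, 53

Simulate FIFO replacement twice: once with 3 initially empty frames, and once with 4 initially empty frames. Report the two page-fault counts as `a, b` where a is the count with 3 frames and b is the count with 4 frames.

10, 11

3 frames: F F F F F F F . . F F . F → 10 faults.
4 frames: F F F F . . F F F F F F F → 11 faults.
11 > 10: adding a frame increased faults — Belady's anomaly.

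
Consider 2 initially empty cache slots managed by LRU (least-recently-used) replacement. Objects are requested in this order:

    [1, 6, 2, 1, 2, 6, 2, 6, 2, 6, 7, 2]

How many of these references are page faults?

7

1 -> fault, frames (1)
6 -> fault, frames (1 6)
2 -> fault, evict 1, frames (6 2)
1 -> fault, evict 6, frames (2 1)
2 -> hit
6 -> fault, evict 1, frames (2 6)
2 -> hit
6 -> hit
2 -> hit
6 -> hit
7 -> fault, evict 2, frames (6 7)
2 -> fault, evict 6, frames (7 2)
Page faults: 7.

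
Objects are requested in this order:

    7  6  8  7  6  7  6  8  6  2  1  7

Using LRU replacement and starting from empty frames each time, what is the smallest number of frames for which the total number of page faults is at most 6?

3

f=1: 12 faults
f=2: 9 faults
f=3: 6 faults
f=4: 6 faults
f=5: 5 faults
Smallest f with faults ≤ 6 is 3.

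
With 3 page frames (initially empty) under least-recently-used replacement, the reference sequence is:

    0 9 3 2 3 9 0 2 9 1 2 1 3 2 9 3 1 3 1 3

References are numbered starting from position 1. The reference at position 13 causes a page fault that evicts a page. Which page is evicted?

9

pos 1: 0 → miss, frames (0)
pos 2: 9 → miss, frames (0 9)
pos 3: 3 → miss, frames (0 9 3)
pos 4: 2 → miss, evict 0, frames (9 3 2)
pos 5: 3 → hit
pos 6: 9 → hit
pos 7: 0 → miss, evict 2, frames (3 9 0)
pos 8: 2 → miss, evict 3, frames (9 0 2)
pos 9: 9 → hit
pos 10: 1 → miss, evict 0, frames (2 9 1)
pos 11: 2 → hit
pos 12: 1 → hit
pos 13: 3 → miss, evict 9, frames (2 1 3)
At position 13, page 9 is evicted.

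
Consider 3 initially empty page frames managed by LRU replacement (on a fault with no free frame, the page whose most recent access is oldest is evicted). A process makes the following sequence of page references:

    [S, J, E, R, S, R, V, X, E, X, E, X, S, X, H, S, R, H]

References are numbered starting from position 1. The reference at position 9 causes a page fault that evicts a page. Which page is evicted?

R

pos 1: S: miss, frames [S]
pos 2: J: miss, frames [S, J]
pos 3: E: miss, frames [S, J, E]
pos 4: R: miss, evict S, frames [J, E, R]
pos 5: S: miss, evict J, frames [E, R, S]
pos 6: R: hit
pos 7: V: miss, evict E, frames [S, R, V]
pos 8: X: miss, evict S, frames [R, V, X]
pos 9: E: miss, evict R, frames [V, X, E]
At position 9, page R is evicted.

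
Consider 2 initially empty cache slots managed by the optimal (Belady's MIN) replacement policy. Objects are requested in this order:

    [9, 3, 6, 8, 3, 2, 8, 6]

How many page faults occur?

6

9 -> fault, frames (9)
3 -> fault, frames (9 3)
6 -> fault, evict 9, frames (3 6)
8 -> fault, evict 6, frames (3 8)
3 -> hit
2 -> fault, evict 3, frames (8 2)
8 -> hit
6 -> fault, evict 2, frames (8 6)
Page faults: 6.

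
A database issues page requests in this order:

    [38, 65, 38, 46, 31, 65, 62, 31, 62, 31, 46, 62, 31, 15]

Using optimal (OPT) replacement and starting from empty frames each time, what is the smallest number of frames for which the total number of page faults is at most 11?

f=1: 14 faults
f=2: 8 faults
f=3: 6 faults
f=4: 6 faults
f=5: 6 faults
f=6: 6 faults
Smallest f with faults ≤ 11 is 2.

2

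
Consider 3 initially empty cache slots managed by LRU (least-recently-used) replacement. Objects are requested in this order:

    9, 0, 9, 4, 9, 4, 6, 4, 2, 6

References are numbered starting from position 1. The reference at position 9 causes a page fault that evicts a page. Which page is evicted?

pos 1: 9 → fault, frames {9}
pos 2: 0 → fault, frames {9,0}
pos 3: 9 → hit
pos 4: 4 → fault, frames {0,9,4}
pos 5: 9 → hit
pos 6: 4 → hit
pos 7: 6 → fault, evict 0, frames {9,4,6}
pos 8: 4 → hit
pos 9: 2 → fault, evict 9, frames {6,4,2}
At position 9, page 9 is evicted.

9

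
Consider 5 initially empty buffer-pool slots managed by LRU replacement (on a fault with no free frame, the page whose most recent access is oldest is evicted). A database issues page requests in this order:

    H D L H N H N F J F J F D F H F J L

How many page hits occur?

10

H → miss, frames (H)
D → miss, frames (H D)
L → miss, frames (H D L)
H → hit
N → miss, frames (D L H N)
H → hit
N → hit
F → miss, frames (D L H N F)
J → miss, evict D, frames (L H N F J)
F → hit
J → hit
F → hit
D → miss, evict L, frames (H N J F D)
F → hit
H → hit
F → hit
J → hit
L → miss, evict N, frames (D H F J L)
Hits: 10.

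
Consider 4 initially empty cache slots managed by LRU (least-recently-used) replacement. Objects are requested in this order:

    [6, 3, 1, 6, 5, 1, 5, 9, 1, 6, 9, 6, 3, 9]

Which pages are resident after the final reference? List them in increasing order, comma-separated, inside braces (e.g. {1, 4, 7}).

{1, 3, 6, 9}

6 -> fault, frames {6}
3 -> fault, frames {6,3}
1 -> fault, frames {6,3,1}
6 -> hit
5 -> fault, frames {3,1,6,5}
1 -> hit
5 -> hit
9 -> fault, evict 3, frames {6,1,5,9}
1 -> hit
6 -> hit
9 -> hit
6 -> hit
3 -> fault, evict 5, frames {1,9,6,3}
9 -> hit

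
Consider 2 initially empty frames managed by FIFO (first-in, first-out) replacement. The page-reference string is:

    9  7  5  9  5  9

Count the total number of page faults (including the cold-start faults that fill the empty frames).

9 -> fault, frames (9)
7 -> fault, frames (9 7)
5 -> fault, evict 9, frames (7 5)
9 -> fault, evict 7, frames (5 9)
5 -> hit
9 -> hit
Page faults: 4.

4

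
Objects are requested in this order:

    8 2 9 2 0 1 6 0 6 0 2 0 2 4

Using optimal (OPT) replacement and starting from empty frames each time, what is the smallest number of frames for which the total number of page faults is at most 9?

f=1: 14 faults
f=2: 8 faults
f=3: 7 faults
f=4: 7 faults
f=5: 7 faults
f=6: 7 faults
f=7: 7 faults
Smallest f with faults ≤ 9 is 2.

2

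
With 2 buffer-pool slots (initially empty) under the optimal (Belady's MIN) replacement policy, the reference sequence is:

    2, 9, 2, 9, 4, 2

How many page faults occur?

2: fault, frames (2)
9: fault, frames (2 9)
2: hit
9: hit
4: fault, evict 9, frames (2 4)
2: hit
Page faults: 3.

3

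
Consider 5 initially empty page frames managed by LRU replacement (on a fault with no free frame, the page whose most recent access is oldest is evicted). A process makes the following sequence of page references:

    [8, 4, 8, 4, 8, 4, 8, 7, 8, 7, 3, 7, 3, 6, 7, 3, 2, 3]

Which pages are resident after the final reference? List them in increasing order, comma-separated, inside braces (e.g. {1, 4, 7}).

{2, 3, 6, 7, 8}

8 → fault, frames {8}
4 → fault, frames {8,4}
8 → hit
4 → hit
8 → hit
4 → hit
8 → hit
7 → fault, frames {4,8,7}
8 → hit
7 → hit
3 → fault, frames {4,8,7,3}
7 → hit
3 → hit
6 → fault, frames {4,8,7,3,6}
7 → hit
3 → hit
2 → fault, evict 4, frames {8,6,7,3,2}
3 → hit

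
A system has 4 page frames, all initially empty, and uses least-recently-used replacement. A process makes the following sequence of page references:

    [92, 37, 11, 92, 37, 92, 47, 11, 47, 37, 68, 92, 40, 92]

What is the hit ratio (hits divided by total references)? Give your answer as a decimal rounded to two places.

0.50

92 → fault, frames [92]
37 → fault, frames [92, 37]
11 → fault, frames [92, 37, 11]
92 → hit
37 → hit
92 → hit
47 → fault, frames [11, 37, 92, 47]
11 → hit
47 → hit
37 → hit
68 → fault, evict 92, frames [11, 47, 37, 68]
92 → fault, evict 11, frames [47, 37, 68, 92]
40 → fault, evict 47, frames [37, 68, 92, 40]
92 → hit
Hits: 7 of 14 references → 7/14 = 0.5000.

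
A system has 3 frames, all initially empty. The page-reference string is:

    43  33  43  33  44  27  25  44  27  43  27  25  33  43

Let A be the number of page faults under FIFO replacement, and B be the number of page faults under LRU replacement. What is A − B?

Under FIFO: F F . . F F F . . F . . F . → 7 faults.
Under LRU: F F . . F F F . . F . F F F → 9 faults.
A − B = 7 − 9 = -2.

-2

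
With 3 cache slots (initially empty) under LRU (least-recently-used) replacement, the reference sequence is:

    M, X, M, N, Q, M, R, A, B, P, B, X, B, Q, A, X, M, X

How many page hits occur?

5

M -> fault, frames {M}
X -> fault, frames {M,X}
M -> hit
N -> fault, frames {X,M,N}
Q -> fault, evict X, frames {M,N,Q}
M -> hit
R -> fault, evict N, frames {Q,M,R}
A -> fault, evict Q, frames {M,R,A}
B -> fault, evict M, frames {R,A,B}
P -> fault, evict R, frames {A,B,P}
B -> hit
X -> fault, evict A, frames {P,B,X}
B -> hit
Q -> fault, evict P, frames {X,B,Q}
A -> fault, evict X, frames {B,Q,A}
X -> fault, evict B, frames {Q,A,X}
M -> fault, evict Q, frames {A,X,M}
X -> hit
Hits: 5.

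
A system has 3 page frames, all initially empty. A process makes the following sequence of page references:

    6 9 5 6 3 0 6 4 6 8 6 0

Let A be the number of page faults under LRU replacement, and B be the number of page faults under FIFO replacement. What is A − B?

Under LRU: F F F . F F . F . F . F → 8 faults.
Under FIFO: F F F . F F F F . F . F → 9 faults.
A − B = 8 − 9 = -1.

-1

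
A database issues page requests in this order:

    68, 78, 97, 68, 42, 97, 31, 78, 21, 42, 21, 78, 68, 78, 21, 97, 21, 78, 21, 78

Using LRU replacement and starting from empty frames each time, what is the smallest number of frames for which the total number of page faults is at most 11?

3

f=1: 20 faults
f=2: 15 faults
f=3: 10 faults
f=4: 10 faults
f=5: 8 faults
f=6: 6 faults
Smallest f with faults ≤ 11 is 3.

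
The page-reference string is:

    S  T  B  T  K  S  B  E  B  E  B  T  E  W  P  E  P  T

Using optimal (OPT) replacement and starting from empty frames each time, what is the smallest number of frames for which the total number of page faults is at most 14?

2

f=1: 18 faults
f=2: 10 faults
f=3: 8 faults
f=4: 7 faults
f=5: 7 faults
f=6: 7 faults
f=7: 7 faults
Smallest f with faults ≤ 14 is 2.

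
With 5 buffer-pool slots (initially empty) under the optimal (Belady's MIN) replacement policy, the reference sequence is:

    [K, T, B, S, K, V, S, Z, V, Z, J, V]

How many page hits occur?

5

K → miss, frames [K]
T → miss, frames [K, T]
B → miss, frames [K, T, B]
S → miss, frames [K, T, B, S]
K → hit
V → miss, frames [K, T, B, S, V]
S → hit
Z → miss, evict S, frames [K, T, B, V, Z]
V → hit
Z → hit
J → miss, evict Z, frames [K, T, B, V, J]
V → hit
Hits: 5.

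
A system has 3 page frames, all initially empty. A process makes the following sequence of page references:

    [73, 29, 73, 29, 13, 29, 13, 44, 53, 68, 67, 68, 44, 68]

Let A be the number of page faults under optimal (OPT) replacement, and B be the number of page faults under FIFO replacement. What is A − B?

Under OPT: F F . . F . . F F F F . . . → 7 faults.
Under FIFO: F F . . F . . F F F F . F . → 8 faults.
A − B = 7 − 8 = -1.

-1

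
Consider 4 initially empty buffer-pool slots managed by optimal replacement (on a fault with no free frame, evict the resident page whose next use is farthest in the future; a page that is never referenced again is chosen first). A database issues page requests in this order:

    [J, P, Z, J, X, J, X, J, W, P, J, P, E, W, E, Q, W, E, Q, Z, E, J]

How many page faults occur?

J -> fault, frames {J}
P -> fault, frames {J,P}
Z -> fault, frames {J,P,Z}
J -> hit
X -> fault, frames {J,P,Z,X}
J -> hit
X -> hit
J -> hit
W -> fault, evict X, frames {J,P,Z,W}
P -> hit
J -> hit
P -> hit
E -> fault, evict P, frames {J,Z,W,E}
W -> hit
E -> hit
Q -> fault, evict J, frames {Z,W,E,Q}
W -> hit
E -> hit
Q -> hit
Z -> hit
E -> hit
J -> fault, evict Q, frames {Z,W,E,J}
Page faults: 8.

8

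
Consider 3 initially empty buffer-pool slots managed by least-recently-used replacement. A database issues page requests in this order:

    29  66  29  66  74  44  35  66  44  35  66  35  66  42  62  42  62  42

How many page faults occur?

29 -> fault, frames (29)
66 -> fault, frames (29 66)
29 -> hit
66 -> hit
74 -> fault, frames (29 66 74)
44 -> fault, evict 29, frames (66 74 44)
35 -> fault, evict 66, frames (74 44 35)
66 -> fault, evict 74, frames (44 35 66)
44 -> hit
35 -> hit
66 -> hit
35 -> hit
66 -> hit
42 -> fault, evict 44, frames (35 66 42)
62 -> fault, evict 35, frames (66 42 62)
42 -> hit
62 -> hit
42 -> hit
Page faults: 8.

8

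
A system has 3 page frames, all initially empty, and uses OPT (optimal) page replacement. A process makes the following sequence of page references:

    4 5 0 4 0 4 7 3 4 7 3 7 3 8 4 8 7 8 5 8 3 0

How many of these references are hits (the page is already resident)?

13

4: fault, frames (4)
5: fault, frames (4 5)
0: fault, frames (4 5 0)
4: hit
0: hit
4: hit
7: fault, evict 0, frames (4 5 7)
3: fault, evict 5, frames (4 7 3)
4: hit
7: hit
3: hit
7: hit
3: hit
8: fault, evict 3, frames (4 7 8)
4: hit
8: hit
7: hit
8: hit
5: fault, evict 7, frames (4 8 5)
8: hit
3: fault, evict 5, frames (4 8 3)
0: fault, evict 3, frames (4 8 0)
Hits: 13.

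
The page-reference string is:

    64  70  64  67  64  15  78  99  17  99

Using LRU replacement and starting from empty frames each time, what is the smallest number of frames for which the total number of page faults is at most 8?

2

f=1: 10 faults
f=2: 7 faults
f=3: 7 faults
f=4: 7 faults
f=5: 7 faults
f=6: 7 faults
f=7: 7 faults
Smallest f with faults ≤ 8 is 2.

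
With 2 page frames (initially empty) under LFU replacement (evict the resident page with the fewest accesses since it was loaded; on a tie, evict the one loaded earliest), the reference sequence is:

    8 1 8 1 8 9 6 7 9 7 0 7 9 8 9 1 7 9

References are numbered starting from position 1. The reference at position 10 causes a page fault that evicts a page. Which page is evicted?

9

pos 1: 8 → miss, frames {8}
pos 2: 1 → miss, frames {8,1}
pos 3: 8 → hit
pos 4: 1 → hit
pos 5: 8 → hit
pos 6: 9 → miss, evict 1, frames {8,9}
pos 7: 6 → miss, evict 9, frames {8,6}
pos 8: 7 → miss, evict 6, frames {8,7}
pos 9: 9 → miss, evict 7, frames {8,9}
pos 10: 7 → miss, evict 9, frames {8,7}
At position 10, page 9 is evicted.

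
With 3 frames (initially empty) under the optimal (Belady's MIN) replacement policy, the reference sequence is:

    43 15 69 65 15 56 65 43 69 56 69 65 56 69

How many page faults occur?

43: fault, frames [43]
15: fault, frames [43, 15]
69: fault, frames [43, 15, 69]
65: fault, evict 69, frames [43, 15, 65]
15: hit
56: fault, evict 15, frames [43, 65, 56]
65: hit
43: hit
69: fault, evict 43, frames [65, 56, 69]
56: hit
69: hit
65: hit
56: hit
69: hit
Page faults: 6.

6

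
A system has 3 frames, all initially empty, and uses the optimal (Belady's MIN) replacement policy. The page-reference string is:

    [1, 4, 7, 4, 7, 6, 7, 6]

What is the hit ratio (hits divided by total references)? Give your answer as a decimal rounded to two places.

0.50

1: fault, frames (1)
4: fault, frames (1 4)
7: fault, frames (1 4 7)
4: hit
7: hit
6: fault, evict 4, frames (1 7 6)
7: hit
6: hit
Hits: 4 of 8 references → 4/8 = 0.5000.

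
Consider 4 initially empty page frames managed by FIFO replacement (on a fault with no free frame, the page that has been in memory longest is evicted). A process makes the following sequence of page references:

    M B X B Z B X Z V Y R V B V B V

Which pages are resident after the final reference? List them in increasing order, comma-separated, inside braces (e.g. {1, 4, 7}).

{B, R, V, Y}

M: fault, frames [M]
B: fault, frames [M, B]
X: fault, frames [M, B, X]
B: hit
Z: fault, frames [M, B, X, Z]
B: hit
X: hit
Z: hit
V: fault, evict M, frames [B, X, Z, V]
Y: fault, evict B, frames [X, Z, V, Y]
R: fault, evict X, frames [Z, V, Y, R]
V: hit
B: fault, evict Z, frames [V, Y, R, B]
V: hit
B: hit
V: hit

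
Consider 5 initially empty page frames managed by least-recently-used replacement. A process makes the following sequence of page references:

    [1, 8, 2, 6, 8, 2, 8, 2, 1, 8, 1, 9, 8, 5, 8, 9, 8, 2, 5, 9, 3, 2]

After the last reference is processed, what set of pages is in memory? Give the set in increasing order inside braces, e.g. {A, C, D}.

1 → miss, frames {1}
8 → miss, frames {1,8}
2 → miss, frames {1,8,2}
6 → miss, frames {1,8,2,6}
8 → hit
2 → hit
8 → hit
2 → hit
1 → hit
8 → hit
1 → hit
9 → miss, frames {6,2,8,1,9}
8 → hit
5 → miss, evict 6, frames {2,1,9,8,5}
8 → hit
9 → hit
8 → hit
2 → hit
5 → hit
9 → hit
3 → miss, evict 1, frames {8,2,5,9,3}
2 → hit

{2, 3, 5, 8, 9}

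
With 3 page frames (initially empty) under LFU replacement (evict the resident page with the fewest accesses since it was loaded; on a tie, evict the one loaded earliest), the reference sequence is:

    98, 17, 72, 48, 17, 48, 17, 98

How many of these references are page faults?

98 → fault, frames [98]
17 → fault, frames [98, 17]
72 → fault, frames [98, 17, 72]
48 → fault, evict 98, frames [17, 72, 48]
17 → hit
48 → hit
17 → hit
98 → fault, evict 72, frames [17, 48, 98]
Page faults: 5.

5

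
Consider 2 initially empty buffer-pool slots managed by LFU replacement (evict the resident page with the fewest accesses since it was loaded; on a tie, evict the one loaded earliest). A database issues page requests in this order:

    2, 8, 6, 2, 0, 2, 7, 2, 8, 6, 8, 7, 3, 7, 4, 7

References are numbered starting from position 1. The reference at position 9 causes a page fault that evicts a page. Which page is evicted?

pos 1: 2: miss, frames [2]
pos 2: 8: miss, frames [2, 8]
pos 3: 6: miss, evict 2, frames [8, 6]
pos 4: 2: miss, evict 8, frames [6, 2]
pos 5: 0: miss, evict 6, frames [2, 0]
pos 6: 2: hit
pos 7: 7: miss, evict 0, frames [2, 7]
pos 8: 2: hit
pos 9: 8: miss, evict 7, frames [2, 8]
At position 9, page 7 is evicted.

7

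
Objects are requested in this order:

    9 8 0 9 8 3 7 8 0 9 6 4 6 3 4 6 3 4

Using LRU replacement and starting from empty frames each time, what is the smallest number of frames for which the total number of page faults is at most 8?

5

f=1: 18 faults
f=2: 17 faults
f=3: 10 faults
f=4: 10 faults
f=5: 8 faults
f=6: 8 faults
f=7: 7 faults
Smallest f with faults ≤ 8 is 5.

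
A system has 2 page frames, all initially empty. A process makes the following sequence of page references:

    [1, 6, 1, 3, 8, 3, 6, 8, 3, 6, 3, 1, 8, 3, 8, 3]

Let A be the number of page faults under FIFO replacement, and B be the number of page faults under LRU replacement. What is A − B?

Under FIFO: F F . F F . F . F . . F F F . . → 9 faults.
Under LRU: F F . F F . F F F F . F F F . . → 11 faults.
A − B = 9 − 11 = -2.

-2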